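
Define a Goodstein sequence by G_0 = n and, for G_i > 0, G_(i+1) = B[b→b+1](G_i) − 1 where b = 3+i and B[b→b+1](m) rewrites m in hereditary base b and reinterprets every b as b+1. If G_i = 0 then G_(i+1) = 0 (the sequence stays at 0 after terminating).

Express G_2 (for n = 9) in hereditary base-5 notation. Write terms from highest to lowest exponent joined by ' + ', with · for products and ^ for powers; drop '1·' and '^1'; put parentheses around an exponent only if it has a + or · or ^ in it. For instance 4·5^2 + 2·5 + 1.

3·5 + 2

9 —HB3→ 3^2 —bump→ 4^2 = 16 —(−1)→ 15
15 —HB4→ 3·4 + 3 —bump→ 3·5 + 3 = 18 —(−1)→ 17
17 —HB5→ 3·5 + 2 —bump→ 3·6 + 2 = 20 —(−1)→ 19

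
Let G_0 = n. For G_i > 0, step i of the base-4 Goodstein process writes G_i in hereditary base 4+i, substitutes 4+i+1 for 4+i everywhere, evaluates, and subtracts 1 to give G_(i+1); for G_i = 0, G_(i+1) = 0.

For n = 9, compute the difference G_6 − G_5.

0

base 4: 9 = 2·4 + 1; at 5: 2·5 + 1 = 11; next = 10
base 5: 10 = 2·5; at 6: 2·6 = 12; next = 11
base 6: 11 = 6 + 5; at 7: 7 + 5 = 12; next = 11
base 7: 11 = 7 + 4; at 8: 8 + 4 = 12; next = 11
base 8: 11 = 8 + 3; at 9: 9 + 3 = 12; next = 11
base 9: 11 = 9 + 2; at 10: 10 + 2 = 12; next = 11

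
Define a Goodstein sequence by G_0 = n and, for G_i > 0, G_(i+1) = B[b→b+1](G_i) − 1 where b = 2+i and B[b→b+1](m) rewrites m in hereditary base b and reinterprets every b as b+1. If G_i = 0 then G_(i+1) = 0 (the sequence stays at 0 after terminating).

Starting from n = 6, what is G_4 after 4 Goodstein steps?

46655

G_0 = 6. HB_2(6) = 2^2 + 2. Bump = 30. G_1 = 29.
G_1 = 29. HB_3(29) = 3^3 + 2. Bump = 258. G_2 = 257.
G_2 = 257. HB_4(257) = 4^4 + 1. Bump = 3126. G_3 = 3125.
G_3 = 3125. HB_5(3125) = 5^5. Bump = 46656. G_4 = 46655.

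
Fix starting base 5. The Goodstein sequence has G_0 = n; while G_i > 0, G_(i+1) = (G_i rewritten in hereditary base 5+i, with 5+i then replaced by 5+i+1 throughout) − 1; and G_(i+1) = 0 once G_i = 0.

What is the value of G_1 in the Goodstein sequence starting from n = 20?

23

[0] 20 ≡ 4·5 (base 5). Lift 6: 24. −1: 23.
[1] 23 ≡ 3·6 + 5 (base 6). Lift 7: 26. −1: 25.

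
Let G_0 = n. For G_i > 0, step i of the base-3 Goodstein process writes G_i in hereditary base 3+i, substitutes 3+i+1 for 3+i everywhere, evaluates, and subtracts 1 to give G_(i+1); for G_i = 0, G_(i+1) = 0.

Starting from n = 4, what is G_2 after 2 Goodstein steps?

G_0=4  [base 3] 3 + 1  →[3↦4]→  4 + 1 = 5  −1 ⇒ G_1=4
G_1=4  [base 4] 4  →[4↦5]→  5 = 5  −1 ⇒ G_2=4

4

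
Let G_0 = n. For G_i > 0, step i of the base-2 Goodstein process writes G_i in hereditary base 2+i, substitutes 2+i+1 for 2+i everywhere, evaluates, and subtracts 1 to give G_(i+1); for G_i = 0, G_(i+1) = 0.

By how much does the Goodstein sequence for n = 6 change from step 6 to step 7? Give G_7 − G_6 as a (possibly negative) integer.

(0) 6|_2 = 2^2 + 2 ↦ 3^3 + 3|_3 = 30 ⇒ 29
(1) 29|_3 = 3^3 + 2 ↦ 4^4 + 2|_4 = 258 ⇒ 257
(2) 257|_4 = 4^4 + 1 ↦ 5^5 + 1|_5 = 3126 ⇒ 3125
(3) 3125|_5 = 5^5 ↦ 6^6|_6 = 46656 ⇒ 46655
(4) 46655|_6 = 5·6^5 + 5·6^4 + 5·6^3 + 5·6^2 + 5·6 + 5 ↦ 5·7^5 + 5·7^4 + 5·7^3 + 5·7^2 + 5·7 + 5|_7 = 98040 ⇒ 98039
(5) 98039|_7 = 5·7^5 + 5·7^4 + 5·7^3 + 5·7^2 + 5·7 + 4 ↦ 5·8^5 + 5·8^4 + 5·8^3 + 5·8^2 + 5·8 + 4|_8 = 187244 ⇒ 187243
(6) 187243|_8 = 5·8^5 + 5·8^4 + 5·8^3 + 5·8^2 + 5·8 + 3 ↦ 5·9^5 + 5·9^4 + 5·9^3 + 5·9^2 + 5·9 + 3|_9 = 332148 ⇒ 332147

144904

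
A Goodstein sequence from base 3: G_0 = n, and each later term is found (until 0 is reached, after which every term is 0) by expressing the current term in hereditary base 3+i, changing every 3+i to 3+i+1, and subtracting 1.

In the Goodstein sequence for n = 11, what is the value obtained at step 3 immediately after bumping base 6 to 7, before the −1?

G_0=11  [base 3] 3^2 + 2  →[3↦4]→  4^2 + 2 = 18  −1 ⇒ G_1=17
G_1=17  [base 4] 4^2 + 1  →[4↦5]→  5^2 + 1 = 26  −1 ⇒ G_2=25
G_2=25  [base 5] 5^2  →[5↦6]→  6^2 = 36  −1 ⇒ G_3=35
G_3=35  [base 6] 5·6 + 5  →[6↦7]→  5·7 + 5 = 40  −1 ⇒ G_4=39

40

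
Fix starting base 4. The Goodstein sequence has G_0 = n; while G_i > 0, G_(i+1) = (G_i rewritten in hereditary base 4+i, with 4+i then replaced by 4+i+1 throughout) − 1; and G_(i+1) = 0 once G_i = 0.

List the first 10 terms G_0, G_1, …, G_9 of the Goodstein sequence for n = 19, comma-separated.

19, 27, 37, 49, 63, 69, 75, 81, 87, 93

19 —HB4→ 4^2 + 3 —bump→ 5^2 + 3 = 28 —(−1)→ 27
27 —HB5→ 5^2 + 2 —bump→ 6^2 + 2 = 38 —(−1)→ 37
37 —HB6→ 6^2 + 1 —bump→ 7^2 + 1 = 50 —(−1)→ 49
49 —HB7→ 7^2 —bump→ 8^2 = 64 —(−1)→ 63
63 —HB8→ 7·8 + 7 —bump→ 7·9 + 7 = 70 —(−1)→ 69
69 —HB9→ 7·9 + 6 —bump→ 7·10 + 6 = 76 —(−1)→ 75
75 —HB10→ 7·10 + 5 —bump→ 7·11 + 5 = 82 —(−1)→ 81
81 —HB11→ 7·11 + 4 —bump→ 7·12 + 4 = 88 —(−1)→ 87
87 —HB12→ 7·12 + 3 —bump→ 7·13 + 3 = 94 —(−1)→ 93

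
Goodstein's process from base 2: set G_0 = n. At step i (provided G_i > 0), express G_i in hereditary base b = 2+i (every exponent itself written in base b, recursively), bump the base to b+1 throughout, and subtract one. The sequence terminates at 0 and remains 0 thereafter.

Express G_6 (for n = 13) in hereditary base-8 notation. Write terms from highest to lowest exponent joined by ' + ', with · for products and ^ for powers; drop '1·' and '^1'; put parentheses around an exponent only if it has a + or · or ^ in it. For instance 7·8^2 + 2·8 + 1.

8^(8 + 1) + 3·8^3 + 3·8^2 + 2·8 + 7

G_0 = 13. HB_2(13) = 2^(2 + 1) + 2^2 + 1. Bump = 109. G_1 = 108.
G_1 = 108. HB_3(108) = 3^(3 + 1) + 3^3. Bump = 1280. G_2 = 1279.
G_2 = 1279. HB_4(1279) = 4^(4 + 1) + 3·4^3 + 3·4^2 + 3·4 + 3. Bump = 16093. G_3 = 16092.
G_3 = 16092. HB_5(16092) = 5^(5 + 1) + 3·5^3 + 3·5^2 + 3·5 + 2. Bump = 280712. G_4 = 280711.
G_4 = 280711. HB_6(280711) = 6^(6 + 1) + 3·6^3 + 3·6^2 + 3·6 + 1. Bump = 5765999. G_5 = 5765998.
G_5 = 5765998. HB_7(5765998) = 7^(7 + 1) + 3·7^3 + 3·7^2 + 3·7. Bump = 134219480. G_6 = 134219479.
G_6 = 134219479. HB_8(134219479) = 8^(8 + 1) + 3·8^3 + 3·8^2 + 2·8 + 7. Bump = 3486786856. G_7 = 3486786855.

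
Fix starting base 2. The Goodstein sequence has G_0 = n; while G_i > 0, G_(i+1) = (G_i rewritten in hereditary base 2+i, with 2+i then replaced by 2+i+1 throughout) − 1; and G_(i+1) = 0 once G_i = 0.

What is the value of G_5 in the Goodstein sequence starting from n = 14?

14 —HB2→ 2^(2 + 1) + 2^2 + 2 —bump→ 3^(3 + 1) + 3^3 + 3 = 111 —(−1)→ 110
110 —HB3→ 3^(3 + 1) + 3^3 + 2 —bump→ 4^(4 + 1) + 4^4 + 2 = 1282 —(−1)→ 1281
1281 —HB4→ 4^(4 + 1) + 4^4 + 1 —bump→ 5^(5 + 1) + 5^5 + 1 = 18751 —(−1)→ 18750
18750 —HB5→ 5^(5 + 1) + 5^5 —bump→ 6^(6 + 1) + 6^6 = 326592 —(−1)→ 326591
326591 —HB6→ 6^(6 + 1) + 5·6^5 + 5·6^4 + 5·6^3 + 5·6^2 + 5·6 + 5 —bump→ 7^(7 + 1) + 5·7^5 + 5·7^4 + 5·7^3 + 5·7^2 + 5·7 + 5 = 5862841 —(−1)→ 5862840

5862840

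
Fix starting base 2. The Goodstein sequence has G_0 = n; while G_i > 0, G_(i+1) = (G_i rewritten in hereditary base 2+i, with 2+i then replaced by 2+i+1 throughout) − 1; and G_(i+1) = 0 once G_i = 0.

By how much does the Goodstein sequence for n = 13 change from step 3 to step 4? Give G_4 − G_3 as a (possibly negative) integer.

264619

13 —HB2→ 2^(2 + 1) + 2^2 + 1 —bump→ 3^(3 + 1) + 3^3 + 1 = 109 —(−1)→ 108
108 —HB3→ 3^(3 + 1) + 3^3 —bump→ 4^(4 + 1) + 4^4 = 1280 —(−1)→ 1279
1279 —HB4→ 4^(4 + 1) + 3·4^3 + 3·4^2 + 3·4 + 3 —bump→ 5^(5 + 1) + 3·5^3 + 3·5^2 + 3·5 + 3 = 16093 —(−1)→ 16092
16092 —HB5→ 5^(5 + 1) + 3·5^3 + 3·5^2 + 3·5 + 2 —bump→ 6^(6 + 1) + 3·6^3 + 3·6^2 + 3·6 + 2 = 280712 —(−1)→ 280711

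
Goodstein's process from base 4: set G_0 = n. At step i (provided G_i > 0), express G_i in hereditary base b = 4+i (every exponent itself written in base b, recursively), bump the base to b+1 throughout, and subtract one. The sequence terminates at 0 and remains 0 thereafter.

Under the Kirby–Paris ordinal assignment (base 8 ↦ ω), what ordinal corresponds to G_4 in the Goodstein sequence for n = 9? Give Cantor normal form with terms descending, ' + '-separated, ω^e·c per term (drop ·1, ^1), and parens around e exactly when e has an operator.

[0] 9 ≡ 2·4 + 1 (base 4). Lift 5: 11. −1: 10.
[1] 10 ≡ 2·5 (base 5). Lift 6: 12. −1: 11.
[2] 11 ≡ 6 + 5 (base 6). Lift 7: 12. −1: 11.
[3] 11 ≡ 7 + 4 (base 7). Lift 8: 12. −1: 11.
[4] 11 ≡ 8 + 3 (base 8). Lift 9: 12. −1: 11.

ω + 3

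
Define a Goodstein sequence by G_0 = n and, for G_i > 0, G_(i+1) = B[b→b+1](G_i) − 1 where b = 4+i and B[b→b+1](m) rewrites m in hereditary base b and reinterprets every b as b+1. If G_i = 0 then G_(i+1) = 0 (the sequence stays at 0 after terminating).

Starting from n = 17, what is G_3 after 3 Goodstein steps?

39

i=0: 17 = 4^2 + 1 (b=4); 4→5: 5^2 + 1 = 26; 26−1 = 25
i=1: 25 = 5^2 (b=5); 5→6: 6^2 = 36; 36−1 = 35
i=2: 35 = 5·6 + 5 (b=6); 6→7: 5·7 + 5 = 40; 40−1 = 39
i=3: 39 = 5·7 + 4 (b=7); 7→8: 5·8 + 4 = 44; 44−1 = 43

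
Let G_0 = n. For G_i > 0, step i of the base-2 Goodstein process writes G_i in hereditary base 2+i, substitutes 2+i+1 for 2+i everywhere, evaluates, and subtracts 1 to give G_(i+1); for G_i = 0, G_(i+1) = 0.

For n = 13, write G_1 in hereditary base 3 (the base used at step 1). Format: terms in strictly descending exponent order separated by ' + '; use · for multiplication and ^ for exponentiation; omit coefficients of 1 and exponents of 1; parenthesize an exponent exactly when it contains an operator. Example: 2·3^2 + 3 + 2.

3^(3 + 1) + 3^3

G_0=13  [base 2] 2^(2 + 1) + 2^2 + 1  →[2↦3]→  3^(3 + 1) + 3^3 + 1 = 109  −1 ⇒ G_1=108
G_1=108  [base 3] 3^(3 + 1) + 3^3  →[3↦4]→  4^(4 + 1) + 4^4 = 1280  −1 ⇒ G_2=1279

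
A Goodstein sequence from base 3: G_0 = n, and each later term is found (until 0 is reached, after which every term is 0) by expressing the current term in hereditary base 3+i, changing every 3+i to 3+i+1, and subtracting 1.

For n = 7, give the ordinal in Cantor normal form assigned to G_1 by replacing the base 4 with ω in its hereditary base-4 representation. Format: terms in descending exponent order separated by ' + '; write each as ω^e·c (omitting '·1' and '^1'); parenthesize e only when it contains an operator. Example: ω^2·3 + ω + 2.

ω·2

G_0 = 7. HB_3(7) = 2·3 + 1. Bump = 9. G_1 = 8.
G_1 = 8. HB_4(8) = 2·4. Bump = 10. G_2 = 9.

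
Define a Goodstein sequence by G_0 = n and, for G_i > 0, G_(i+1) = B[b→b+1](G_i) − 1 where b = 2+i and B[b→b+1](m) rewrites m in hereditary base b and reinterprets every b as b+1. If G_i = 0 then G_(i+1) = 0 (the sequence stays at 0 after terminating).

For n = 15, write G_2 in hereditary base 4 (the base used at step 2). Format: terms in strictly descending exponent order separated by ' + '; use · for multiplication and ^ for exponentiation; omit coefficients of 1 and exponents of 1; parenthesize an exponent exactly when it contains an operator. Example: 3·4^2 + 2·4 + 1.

4^(4 + 1) + 4^4 + 3

G_0 = 15. HB_2(15) = 2^(2 + 1) + 2^2 + 2 + 1. Bump = 112. G_1 = 111.
G_1 = 111. HB_3(111) = 3^(3 + 1) + 3^3 + 3. Bump = 1284. G_2 = 1283.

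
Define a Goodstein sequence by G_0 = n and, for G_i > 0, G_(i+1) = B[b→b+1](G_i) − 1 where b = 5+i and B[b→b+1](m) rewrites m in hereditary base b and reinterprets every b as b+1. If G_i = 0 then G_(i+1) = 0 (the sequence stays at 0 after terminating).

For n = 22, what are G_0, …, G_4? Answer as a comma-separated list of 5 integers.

22, 25, 28, 31, 33

[0] 22 ≡ 4·5 + 2 (base 5). Lift 6: 26. −1: 25.
[1] 25 ≡ 4·6 + 1 (base 6). Lift 7: 29. −1: 28.
[2] 28 ≡ 4·7 (base 7). Lift 8: 32. −1: 31.
[3] 31 ≡ 3·8 + 7 (base 8). Lift 9: 34. −1: 33.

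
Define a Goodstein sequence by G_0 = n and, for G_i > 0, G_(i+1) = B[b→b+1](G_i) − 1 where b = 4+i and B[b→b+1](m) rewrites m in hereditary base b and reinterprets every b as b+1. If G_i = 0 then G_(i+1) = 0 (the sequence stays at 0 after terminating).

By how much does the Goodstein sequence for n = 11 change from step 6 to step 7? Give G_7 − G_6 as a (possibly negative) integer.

11 —HB4→ 2·4 + 3 —bump→ 2·5 + 3 = 13 —(−1)→ 12
12 —HB5→ 2·5 + 2 —bump→ 2·6 + 2 = 14 —(−1)→ 13
13 —HB6→ 2·6 + 1 —bump→ 2·7 + 1 = 15 —(−1)→ 14
14 —HB7→ 2·7 —bump→ 2·8 = 16 —(−1)→ 15
15 —HB8→ 8 + 7 —bump→ 9 + 7 = 16 —(−1)→ 15
15 —HB9→ 9 + 6 —bump→ 10 + 6 = 16 —(−1)→ 15
15 —HB10→ 10 + 5 —bump→ 11 + 5 = 16 —(−1)→ 15

0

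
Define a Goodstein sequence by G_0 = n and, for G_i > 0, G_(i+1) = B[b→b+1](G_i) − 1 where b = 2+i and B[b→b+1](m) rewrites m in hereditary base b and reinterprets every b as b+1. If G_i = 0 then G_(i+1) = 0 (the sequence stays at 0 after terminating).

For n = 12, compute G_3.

step 0: 12 = 2^(2 + 1) + 2^2; sub 3 for 2: 3^(3 + 1) + 3^3; = 108; G_1 = 108−1 = 107
step 1: 107 = 3^(3 + 1) + 2·3^2 + 2·3 + 2; sub 4 for 3: 4^(4 + 1) + 2·4^2 + 2·4 + 2; = 1066; G_2 = 1066−1 = 1065
step 2: 1065 = 4^(4 + 1) + 2·4^2 + 2·4 + 1; sub 5 for 4: 5^(5 + 1) + 2·5^2 + 2·5 + 1; = 15686; G_3 = 15686−1 = 15685
step 3: 15685 = 5^(5 + 1) + 2·5^2 + 2·5; sub 6 for 5: 6^(6 + 1) + 2·6^2 + 2·6; = 280020; G_4 = 280020−1 = 280019

15685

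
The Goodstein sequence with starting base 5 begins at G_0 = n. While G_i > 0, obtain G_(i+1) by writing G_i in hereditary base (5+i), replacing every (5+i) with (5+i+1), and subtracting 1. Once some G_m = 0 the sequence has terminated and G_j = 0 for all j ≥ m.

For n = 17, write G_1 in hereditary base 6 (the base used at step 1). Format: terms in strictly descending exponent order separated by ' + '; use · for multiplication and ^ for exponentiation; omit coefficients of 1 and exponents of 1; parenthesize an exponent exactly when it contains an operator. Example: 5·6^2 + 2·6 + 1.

step 0: 17 = 3·5 + 2; sub 6 for 5: 3·6 + 2; = 20; G_1 = 20−1 = 19
step 1: 19 = 3·6 + 1; sub 7 for 6: 3·7 + 1; = 22; G_2 = 22−1 = 21

3·6 + 1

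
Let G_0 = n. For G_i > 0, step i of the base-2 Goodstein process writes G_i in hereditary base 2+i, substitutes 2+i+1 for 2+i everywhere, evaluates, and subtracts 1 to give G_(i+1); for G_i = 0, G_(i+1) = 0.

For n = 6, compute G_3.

G_0=6  [base 2] 2^2 + 2  →[2↦3]→  3^3 + 3 = 30  −1 ⇒ G_1=29
G_1=29  [base 3] 3^3 + 2  →[3↦4]→  4^4 + 2 = 258  −1 ⇒ G_2=257
G_2=257  [base 4] 4^4 + 1  →[4↦5]→  5^5 + 1 = 3126  −1 ⇒ G_3=3125

3125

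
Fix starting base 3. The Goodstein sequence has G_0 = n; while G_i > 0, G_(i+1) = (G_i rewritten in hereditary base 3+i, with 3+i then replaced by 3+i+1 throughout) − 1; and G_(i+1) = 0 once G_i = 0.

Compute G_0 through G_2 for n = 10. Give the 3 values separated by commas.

step 0: 10 = 3^2 + 1; sub 4 for 3: 4^2 + 1; = 17; G_1 = 17−1 = 16
step 1: 16 = 4^2; sub 5 for 4: 5^2; = 25; G_2 = 25−1 = 24

10, 16, 24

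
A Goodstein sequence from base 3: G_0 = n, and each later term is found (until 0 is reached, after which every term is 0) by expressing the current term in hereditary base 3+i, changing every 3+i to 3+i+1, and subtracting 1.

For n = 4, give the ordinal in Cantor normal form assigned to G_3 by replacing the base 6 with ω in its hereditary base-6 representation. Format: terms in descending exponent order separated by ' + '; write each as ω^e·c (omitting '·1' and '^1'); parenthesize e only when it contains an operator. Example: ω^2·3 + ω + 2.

base 3: 4 = 3 + 1; at 4: 4 + 1 = 5; next = 4
base 4: 4 = 4; at 5: 5 = 5; next = 4
base 5: 4 = 4; at 6: 4 = 4; next = 3

3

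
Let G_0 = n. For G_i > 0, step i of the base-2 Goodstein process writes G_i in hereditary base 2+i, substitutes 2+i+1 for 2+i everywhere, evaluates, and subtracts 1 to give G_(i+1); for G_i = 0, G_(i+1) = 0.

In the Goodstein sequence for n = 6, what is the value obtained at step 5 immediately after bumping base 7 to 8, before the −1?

G_0 = 6. HB_2(6) = 2^2 + 2. Bump = 30. G_1 = 29.
G_1 = 29. HB_3(29) = 3^3 + 2. Bump = 258. G_2 = 257.
G_2 = 257. HB_4(257) = 4^4 + 1. Bump = 3126. G_3 = 3125.
G_3 = 3125. HB_5(3125) = 5^5. Bump = 46656. G_4 = 46655.
G_4 = 46655. HB_6(46655) = 5·6^5 + 5·6^4 + 5·6^3 + 5·6^2 + 5·6 + 5. Bump = 98040. G_5 = 98039.
G_5 = 98039. HB_7(98039) = 5·7^5 + 5·7^4 + 5·7^3 + 5·7^2 + 5·7 + 4. Bump = 187244. G_6 = 187243.

187244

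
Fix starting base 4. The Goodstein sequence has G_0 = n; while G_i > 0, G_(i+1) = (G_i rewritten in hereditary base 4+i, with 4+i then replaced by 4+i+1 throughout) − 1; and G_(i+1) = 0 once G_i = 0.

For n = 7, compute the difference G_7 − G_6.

i=0: 7 = 4 + 3 (b=4); 4→5: 5 + 3 = 8; 8−1 = 7
i=1: 7 = 5 + 2 (b=5); 5→6: 6 + 2 = 8; 8−1 = 7
i=2: 7 = 6 + 1 (b=6); 6→7: 7 + 1 = 8; 8−1 = 7
i=3: 7 = 7 (b=7); 7→8: 8 = 8; 8−1 = 7
i=4: 7 = 7 (b=8); 8→9: 7 = 7; 7−1 = 6
i=5: 6 = 6 (b=9); 9→10: 6 = 6; 6−1 = 5
i=6: 5 = 5 (b=10); 10→11: 5 = 5; 5−1 = 4

-1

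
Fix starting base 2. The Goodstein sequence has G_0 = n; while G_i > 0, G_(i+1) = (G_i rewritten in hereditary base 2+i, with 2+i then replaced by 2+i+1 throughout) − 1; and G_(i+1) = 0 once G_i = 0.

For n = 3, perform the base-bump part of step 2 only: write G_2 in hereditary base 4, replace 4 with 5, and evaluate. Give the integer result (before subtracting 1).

G_0=3  [base 2] 2 + 1  →[2↦3]→  3 + 1 = 4  −1 ⇒ G_1=3
G_1=3  [base 3] 3  →[3↦4]→  4 = 4  −1 ⇒ G_2=3
G_2=3  [base 4] 3  →[4↦5]→  3 = 3  −1 ⇒ G_3=2

3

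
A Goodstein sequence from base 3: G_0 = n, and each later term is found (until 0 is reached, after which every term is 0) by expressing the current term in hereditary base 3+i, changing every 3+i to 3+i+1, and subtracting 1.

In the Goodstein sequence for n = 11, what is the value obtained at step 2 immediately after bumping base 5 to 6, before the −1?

[0] 11 ≡ 3^2 + 2 (base 3). Lift 4: 18. −1: 17.
[1] 17 ≡ 4^2 + 1 (base 4). Lift 5: 26. −1: 25.

36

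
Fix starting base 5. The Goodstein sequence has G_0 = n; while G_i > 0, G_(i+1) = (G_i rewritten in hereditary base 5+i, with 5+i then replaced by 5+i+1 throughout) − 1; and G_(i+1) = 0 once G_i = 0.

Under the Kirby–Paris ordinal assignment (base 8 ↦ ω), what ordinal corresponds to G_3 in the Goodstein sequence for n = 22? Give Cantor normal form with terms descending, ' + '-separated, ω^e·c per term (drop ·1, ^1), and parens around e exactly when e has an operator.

ω·3 + 7

G_0=22  [base 5] 4·5 + 2  →[5↦6]→  4·6 + 2 = 26  −1 ⇒ G_1=25
G_1=25  [base 6] 4·6 + 1  →[6↦7]→  4·7 + 1 = 29  −1 ⇒ G_2=28
G_2=28  [base 7] 4·7  →[7↦8]→  4·8 = 32  −1 ⇒ G_3=31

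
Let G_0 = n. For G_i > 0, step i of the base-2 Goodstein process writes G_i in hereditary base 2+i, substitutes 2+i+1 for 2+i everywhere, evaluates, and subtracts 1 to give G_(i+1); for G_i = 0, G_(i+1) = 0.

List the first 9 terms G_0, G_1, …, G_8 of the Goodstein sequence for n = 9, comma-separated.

9, 81, 1023, 9842, 140743, 2471826, 50333399, 1162263921, 30000003325

9 —HB2→ 2^(2 + 1) + 1 —bump→ 3^(3 + 1) + 1 = 82 —(−1)→ 81
81 —HB3→ 3^(3 + 1) —bump→ 4^(4 + 1) = 1024 —(−1)→ 1023
1023 —HB4→ 3·4^4 + 3·4^3 + 3·4^2 + 3·4 + 3 —bump→ 3·5^5 + 3·5^3 + 3·5^2 + 3·5 + 3 = 9843 —(−1)→ 9842
9842 —HB5→ 3·5^5 + 3·5^3 + 3·5^2 + 3·5 + 2 —bump→ 3·6^6 + 3·6^3 + 3·6^2 + 3·6 + 2 = 140744 —(−1)→ 140743
140743 —HB6→ 3·6^6 + 3·6^3 + 3·6^2 + 3·6 + 1 —bump→ 3·7^7 + 3·7^3 + 3·7^2 + 3·7 + 1 = 2471827 —(−1)→ 2471826
2471826 —HB7→ 3·7^7 + 3·7^3 + 3·7^2 + 3·7 —bump→ 3·8^8 + 3·8^3 + 3·8^2 + 3·8 = 50333400 —(−1)→ 50333399
50333399 —HB8→ 3·8^8 + 3·8^3 + 3·8^2 + 2·8 + 7 —bump→ 3·9^9 + 3·9^3 + 3·9^2 + 2·9 + 7 = 1162263922 —(−1)→ 1162263921
1162263921 —HB9→ 3·9^9 + 3·9^3 + 3·9^2 + 2·9 + 6 —bump→ 3·10^10 + 3·10^3 + 3·10^2 + 2·10 + 6 = 30000003326 —(−1)→ 30000003325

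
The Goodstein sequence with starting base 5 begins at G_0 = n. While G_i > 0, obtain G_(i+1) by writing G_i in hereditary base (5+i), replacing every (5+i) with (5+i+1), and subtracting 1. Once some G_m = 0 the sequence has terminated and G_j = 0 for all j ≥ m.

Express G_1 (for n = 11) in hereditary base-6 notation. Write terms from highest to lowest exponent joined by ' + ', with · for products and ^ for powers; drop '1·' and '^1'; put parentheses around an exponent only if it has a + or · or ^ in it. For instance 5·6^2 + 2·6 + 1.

2·6

i=0: 11 = 2·5 + 1 (b=5); 5→6: 2·6 + 1 = 13; 13−1 = 12
i=1: 12 = 2·6 (b=6); 6→7: 2·7 = 14; 14−1 = 13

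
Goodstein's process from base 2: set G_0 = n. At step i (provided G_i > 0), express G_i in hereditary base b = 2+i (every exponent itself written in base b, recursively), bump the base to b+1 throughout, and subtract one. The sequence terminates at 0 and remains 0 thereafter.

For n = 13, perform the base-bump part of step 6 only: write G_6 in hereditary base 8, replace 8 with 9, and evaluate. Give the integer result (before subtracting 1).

3486786856

13 —HB2→ 2^(2 + 1) + 2^2 + 1 —bump→ 3^(3 + 1) + 3^3 + 1 = 109 —(−1)→ 108
108 —HB3→ 3^(3 + 1) + 3^3 —bump→ 4^(4 + 1) + 4^4 = 1280 —(−1)→ 1279
1279 —HB4→ 4^(4 + 1) + 3·4^3 + 3·4^2 + 3·4 + 3 —bump→ 5^(5 + 1) + 3·5^3 + 3·5^2 + 3·5 + 3 = 16093 —(−1)→ 16092
16092 —HB5→ 5^(5 + 1) + 3·5^3 + 3·5^2 + 3·5 + 2 —bump→ 6^(6 + 1) + 3·6^3 + 3·6^2 + 3·6 + 2 = 280712 —(−1)→ 280711
280711 —HB6→ 6^(6 + 1) + 3·6^3 + 3·6^2 + 3·6 + 1 —bump→ 7^(7 + 1) + 3·7^3 + 3·7^2 + 3·7 + 1 = 5765999 —(−1)→ 5765998
5765998 —HB7→ 7^(7 + 1) + 3·7^3 + 3·7^2 + 3·7 —bump→ 8^(8 + 1) + 3·8^3 + 3·8^2 + 3·8 = 134219480 —(−1)→ 134219479
134219479 —HB8→ 8^(8 + 1) + 3·8^3 + 3·8^2 + 2·8 + 7 —bump→ 9^(9 + 1) + 3·9^3 + 3·9^2 + 2·9 + 7 = 3486786856 —(−1)→ 3486786855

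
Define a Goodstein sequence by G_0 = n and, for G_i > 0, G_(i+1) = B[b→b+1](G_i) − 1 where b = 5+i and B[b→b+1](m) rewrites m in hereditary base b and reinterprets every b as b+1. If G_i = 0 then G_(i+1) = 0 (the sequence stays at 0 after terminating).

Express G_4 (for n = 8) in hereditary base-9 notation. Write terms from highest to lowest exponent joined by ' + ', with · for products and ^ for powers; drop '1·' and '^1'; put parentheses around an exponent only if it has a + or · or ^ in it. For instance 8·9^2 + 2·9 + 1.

step 0: 8 = 5 + 3; sub 6 for 5: 6 + 3; = 9; G_1 = 9−1 = 8
step 1: 8 = 6 + 2; sub 7 for 6: 7 + 2; = 9; G_2 = 9−1 = 8
step 2: 8 = 7 + 1; sub 8 for 7: 8 + 1; = 9; G_3 = 9−1 = 8
step 3: 8 = 8; sub 9 for 8: 9; = 9; G_4 = 9−1 = 8
step 4: 8 = 8; sub 10 for 9: 8; = 8; G_5 = 8−1 = 7

8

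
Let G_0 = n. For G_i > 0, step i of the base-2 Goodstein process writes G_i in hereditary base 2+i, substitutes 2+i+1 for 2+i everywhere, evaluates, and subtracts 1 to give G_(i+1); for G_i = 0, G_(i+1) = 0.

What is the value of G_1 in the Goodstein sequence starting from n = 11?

[0] 11 ≡ 2^(2 + 1) + 2 + 1 (base 2). Lift 3: 85. −1: 84.
[1] 84 ≡ 3^(3 + 1) + 3 (base 3). Lift 4: 1028. −1: 1027.

84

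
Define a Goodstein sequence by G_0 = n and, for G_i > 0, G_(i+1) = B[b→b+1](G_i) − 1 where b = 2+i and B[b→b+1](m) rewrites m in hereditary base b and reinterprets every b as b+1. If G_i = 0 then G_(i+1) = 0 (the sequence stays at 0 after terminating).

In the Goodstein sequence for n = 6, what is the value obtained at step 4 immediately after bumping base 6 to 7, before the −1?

98040

G_0 = 6. HB_2(6) = 2^2 + 2. Bump = 30. G_1 = 29.
G_1 = 29. HB_3(29) = 3^3 + 2. Bump = 258. G_2 = 257.
G_2 = 257. HB_4(257) = 4^4 + 1. Bump = 3126. G_3 = 3125.
G_3 = 3125. HB_5(3125) = 5^5. Bump = 46656. G_4 = 46655.
G_4 = 46655. HB_6(46655) = 5·6^5 + 5·6^4 + 5·6^3 + 5·6^2 + 5·6 + 5. Bump = 98040. G_5 = 98039.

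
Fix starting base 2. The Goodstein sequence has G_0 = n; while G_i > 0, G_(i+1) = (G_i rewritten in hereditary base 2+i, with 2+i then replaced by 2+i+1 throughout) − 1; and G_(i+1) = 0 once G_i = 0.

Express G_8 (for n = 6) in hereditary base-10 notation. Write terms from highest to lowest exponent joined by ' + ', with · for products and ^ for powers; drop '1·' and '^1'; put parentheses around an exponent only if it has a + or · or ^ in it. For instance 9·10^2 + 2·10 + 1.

G_0=6  [base 2] 2^2 + 2  →[2↦3]→  3^3 + 3 = 30  −1 ⇒ G_1=29
G_1=29  [base 3] 3^3 + 2  →[3↦4]→  4^4 + 2 = 258  −1 ⇒ G_2=257
G_2=257  [base 4] 4^4 + 1  →[4↦5]→  5^5 + 1 = 3126  −1 ⇒ G_3=3125
G_3=3125  [base 5] 5^5  →[5↦6]→  6^6 = 46656  −1 ⇒ G_4=46655
G_4=46655  [base 6] 5·6^5 + 5·6^4 + 5·6^3 + 5·6^2 + 5·6 + 5  →[6↦7]→  5·7^5 + 5·7^4 + 5·7^3 + 5·7^2 + 5·7 + 5 = 98040  −1 ⇒ G_5=98039
G_5=98039  [base 7] 5·7^5 + 5·7^4 + 5·7^3 + 5·7^2 + 5·7 + 4  →[7↦8]→  5·8^5 + 5·8^4 + 5·8^3 + 5·8^2 + 5·8 + 4 = 187244  −1 ⇒ G_6=187243
G_6=187243  [base 8] 5·8^5 + 5·8^4 + 5·8^3 + 5·8^2 + 5·8 + 3  →[8↦9]→  5·9^5 + 5·9^4 + 5·9^3 + 5·9^2 + 5·9 + 3 = 332148  −1 ⇒ G_7=332147
G_7=332147  [base 9] 5·9^5 + 5·9^4 + 5·9^3 + 5·9^2 + 5·9 + 2  →[9↦10]→  5·10^5 + 5·10^4 + 5·10^3 + 5·10^2 + 5·10 + 2 = 555552  −1 ⇒ G_8=555551

5·10^5 + 5·10^4 + 5·10^3 + 5·10^2 + 5·10 + 1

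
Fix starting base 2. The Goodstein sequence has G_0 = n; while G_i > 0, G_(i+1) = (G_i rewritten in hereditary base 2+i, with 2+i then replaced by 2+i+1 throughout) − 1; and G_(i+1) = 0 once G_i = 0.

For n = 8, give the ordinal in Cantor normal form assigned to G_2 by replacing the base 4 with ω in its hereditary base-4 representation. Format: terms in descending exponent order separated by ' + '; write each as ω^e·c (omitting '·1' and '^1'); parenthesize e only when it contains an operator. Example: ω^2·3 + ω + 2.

[0] 8 ≡ 2^(2 + 1) (base 2). Lift 3: 81. −1: 80.
[1] 80 ≡ 2·3^3 + 2·3^2 + 2·3 + 2 (base 3). Lift 4: 554. −1: 553.
[2] 553 ≡ 2·4^4 + 2·4^2 + 2·4 + 1 (base 4). Lift 5: 6311. −1: 6310.

ω^ω·2 + ω^2·2 + ω·2 + 1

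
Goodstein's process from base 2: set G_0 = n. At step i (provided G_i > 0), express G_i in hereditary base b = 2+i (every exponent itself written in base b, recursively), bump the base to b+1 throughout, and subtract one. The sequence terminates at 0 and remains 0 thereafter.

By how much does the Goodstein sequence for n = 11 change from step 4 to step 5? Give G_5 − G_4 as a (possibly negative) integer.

step 0: 11 = 2^(2 + 1) + 2 + 1; sub 3 for 2: 3^(3 + 1) + 3 + 1; = 85; G_1 = 85−1 = 84
step 1: 84 = 3^(3 + 1) + 3; sub 4 for 3: 4^(4 + 1) + 4; = 1028; G_2 = 1028−1 = 1027
step 2: 1027 = 4^(4 + 1) + 3; sub 5 for 4: 5^(5 + 1) + 3; = 15628; G_3 = 15628−1 = 15627
step 3: 15627 = 5^(5 + 1) + 2; sub 6 for 5: 6^(6 + 1) + 2; = 279938; G_4 = 279938−1 = 279937
step 4: 279937 = 6^(6 + 1) + 1; sub 7 for 6: 7^(7 + 1) + 1; = 5764802; G_5 = 5764802−1 = 5764801

5484864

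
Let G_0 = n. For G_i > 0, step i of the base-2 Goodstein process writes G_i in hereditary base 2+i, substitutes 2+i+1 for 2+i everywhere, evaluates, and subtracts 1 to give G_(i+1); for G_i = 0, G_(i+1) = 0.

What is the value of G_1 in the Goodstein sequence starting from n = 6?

6 —HB2→ 2^2 + 2 —bump→ 3^3 + 3 = 30 —(−1)→ 29
29 —HB3→ 3^3 + 2 —bump→ 4^4 + 2 = 258 —(−1)→ 257

29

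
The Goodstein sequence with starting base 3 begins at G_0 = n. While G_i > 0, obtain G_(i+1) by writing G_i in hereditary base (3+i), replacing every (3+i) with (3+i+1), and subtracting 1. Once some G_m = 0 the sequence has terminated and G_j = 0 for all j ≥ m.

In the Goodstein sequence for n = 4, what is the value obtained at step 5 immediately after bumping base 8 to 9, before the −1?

1

G_0 = 4. HB_3(4) = 3 + 1. Bump = 5. G_1 = 4.
G_1 = 4. HB_4(4) = 4. Bump = 5. G_2 = 4.
G_2 = 4. HB_5(4) = 4. Bump = 4. G_3 = 3.
G_3 = 3. HB_6(3) = 3. Bump = 3. G_4 = 2.
G_4 = 2. HB_7(2) = 2. Bump = 2. G_5 = 1.
G_5 = 1. HB_8(1) = 1. Bump = 1. G_6 = 0.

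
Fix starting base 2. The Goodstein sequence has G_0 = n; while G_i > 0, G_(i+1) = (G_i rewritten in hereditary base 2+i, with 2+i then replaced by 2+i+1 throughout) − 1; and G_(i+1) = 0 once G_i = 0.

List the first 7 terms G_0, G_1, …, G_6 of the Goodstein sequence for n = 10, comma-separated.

10 —HB2→ 2^(2 + 1) + 2 —bump→ 3^(3 + 1) + 3 = 84 —(−1)→ 83
83 —HB3→ 3^(3 + 1) + 2 —bump→ 4^(4 + 1) + 2 = 1026 —(−1)→ 1025
1025 —HB4→ 4^(4 + 1) + 1 —bump→ 5^(5 + 1) + 1 = 15626 —(−1)→ 15625
15625 —HB5→ 5^(5 + 1) —bump→ 6^(6 + 1) = 279936 —(−1)→ 279935
279935 —HB6→ 5·6^6 + 5·6^5 + 5·6^4 + 5·6^3 + 5·6^2 + 5·6 + 5 —bump→ 5·7^7 + 5·7^5 + 5·7^4 + 5·7^3 + 5·7^2 + 5·7 + 5 = 4215755 —(−1)→ 4215754
4215754 —HB7→ 5·7^7 + 5·7^5 + 5·7^4 + 5·7^3 + 5·7^2 + 5·7 + 4 —bump→ 5·8^8 + 5·8^5 + 5·8^4 + 5·8^3 + 5·8^2 + 5·8 + 4 = 84073324 —(−1)→ 84073323

10, 83, 1025, 15625, 279935, 4215754, 84073323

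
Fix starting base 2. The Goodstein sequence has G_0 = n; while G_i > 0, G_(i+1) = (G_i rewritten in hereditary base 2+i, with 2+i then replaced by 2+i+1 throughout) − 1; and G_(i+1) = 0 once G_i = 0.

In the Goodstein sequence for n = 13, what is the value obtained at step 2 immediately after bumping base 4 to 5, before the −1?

base 2: 13 = 2^(2 + 1) + 2^2 + 1; at 3: 3^(3 + 1) + 3^3 + 1 = 109; next = 108
base 3: 108 = 3^(3 + 1) + 3^3; at 4: 4^(4 + 1) + 4^4 = 1280; next = 1279
base 4: 1279 = 4^(4 + 1) + 3·4^3 + 3·4^2 + 3·4 + 3; at 5: 5^(5 + 1) + 3·5^3 + 3·5^2 + 3·5 + 3 = 16093; next = 16092

16093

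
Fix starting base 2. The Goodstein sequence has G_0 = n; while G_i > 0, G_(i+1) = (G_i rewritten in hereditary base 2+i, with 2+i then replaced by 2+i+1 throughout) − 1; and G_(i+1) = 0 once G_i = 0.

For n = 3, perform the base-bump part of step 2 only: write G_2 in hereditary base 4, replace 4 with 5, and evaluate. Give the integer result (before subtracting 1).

3

G_0 = 3. HB_2(3) = 2 + 1. Bump = 4. G_1 = 3.
G_1 = 3. HB_3(3) = 3. Bump = 4. G_2 = 3.
G_2 = 3. HB_4(3) = 3. Bump = 3. G_3 = 2.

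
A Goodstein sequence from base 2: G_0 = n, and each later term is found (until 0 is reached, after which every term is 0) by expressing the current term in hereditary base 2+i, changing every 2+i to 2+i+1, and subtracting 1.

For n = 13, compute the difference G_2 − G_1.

1171

step 0: 13 = 2^(2 + 1) + 2^2 + 1; sub 3 for 2: 3^(3 + 1) + 3^3 + 1; = 109; G_1 = 109−1 = 108
step 1: 108 = 3^(3 + 1) + 3^3; sub 4 for 3: 4^(4 + 1) + 4^4; = 1280; G_2 = 1280−1 = 1279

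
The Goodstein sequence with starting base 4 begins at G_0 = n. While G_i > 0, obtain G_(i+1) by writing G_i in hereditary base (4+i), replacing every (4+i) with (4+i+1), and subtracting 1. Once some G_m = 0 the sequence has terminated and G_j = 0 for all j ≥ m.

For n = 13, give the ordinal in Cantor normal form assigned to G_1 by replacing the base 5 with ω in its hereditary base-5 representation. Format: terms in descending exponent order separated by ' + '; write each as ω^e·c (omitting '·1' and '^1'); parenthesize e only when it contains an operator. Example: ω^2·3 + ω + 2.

ω·3

(0) 13|_4 = 3·4 + 1 ↦ 3·5 + 1|_5 = 16 ⇒ 15
(1) 15|_5 = 3·5 ↦ 3·6|_6 = 18 ⇒ 17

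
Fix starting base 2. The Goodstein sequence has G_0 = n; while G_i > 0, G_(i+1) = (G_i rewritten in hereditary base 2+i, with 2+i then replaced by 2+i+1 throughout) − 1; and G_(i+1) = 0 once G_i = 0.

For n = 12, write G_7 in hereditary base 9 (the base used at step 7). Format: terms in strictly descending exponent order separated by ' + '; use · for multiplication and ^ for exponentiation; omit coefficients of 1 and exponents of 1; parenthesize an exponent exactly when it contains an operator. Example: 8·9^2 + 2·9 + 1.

step 0: 12 = 2^(2 + 1) + 2^2; sub 3 for 2: 3^(3 + 1) + 3^3; = 108; G_1 = 108−1 = 107
step 1: 107 = 3^(3 + 1) + 2·3^2 + 2·3 + 2; sub 4 for 3: 4^(4 + 1) + 2·4^2 + 2·4 + 2; = 1066; G_2 = 1066−1 = 1065
step 2: 1065 = 4^(4 + 1) + 2·4^2 + 2·4 + 1; sub 5 for 4: 5^(5 + 1) + 2·5^2 + 2·5 + 1; = 15686; G_3 = 15686−1 = 15685
step 3: 15685 = 5^(5 + 1) + 2·5^2 + 2·5; sub 6 for 5: 6^(6 + 1) + 2·6^2 + 2·6; = 280020; G_4 = 280020−1 = 280019
step 4: 280019 = 6^(6 + 1) + 2·6^2 + 6 + 5; sub 7 for 6: 7^(7 + 1) + 2·7^2 + 7 + 5; = 5764911; G_5 = 5764911−1 = 5764910
step 5: 5764910 = 7^(7 + 1) + 2·7^2 + 7 + 4; sub 8 for 7: 8^(8 + 1) + 2·8^2 + 8 + 4; = 134217868; G_6 = 134217868−1 = 134217867
step 6: 134217867 = 8^(8 + 1) + 2·8^2 + 8 + 3; sub 9 for 8: 9^(9 + 1) + 2·9^2 + 9 + 3; = 3486784575; G_7 = 3486784575−1 = 3486784574
step 7: 3486784574 = 9^(9 + 1) + 2·9^2 + 9 + 2; sub 10 for 9: 10^(10 + 1) + 2·10^2 + 10 + 2; = 100000000212; G_8 = 100000000212−1 = 100000000211

9^(9 + 1) + 2·9^2 + 9 + 2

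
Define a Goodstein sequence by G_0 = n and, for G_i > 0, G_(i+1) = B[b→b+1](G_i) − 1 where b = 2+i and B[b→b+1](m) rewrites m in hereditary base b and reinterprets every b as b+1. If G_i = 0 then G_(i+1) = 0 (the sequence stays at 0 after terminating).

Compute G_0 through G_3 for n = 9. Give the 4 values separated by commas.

step 0: 9 = 2^(2 + 1) + 1; sub 3 for 2: 3^(3 + 1) + 1; = 82; G_1 = 82−1 = 81
step 1: 81 = 3^(3 + 1); sub 4 for 3: 4^(4 + 1); = 1024; G_2 = 1024−1 = 1023
step 2: 1023 = 3·4^4 + 3·4^3 + 3·4^2 + 3·4 + 3; sub 5 for 4: 3·5^5 + 3·5^3 + 3·5^2 + 3·5 + 3; = 9843; G_3 = 9843−1 = 9842

9, 81, 1023, 9842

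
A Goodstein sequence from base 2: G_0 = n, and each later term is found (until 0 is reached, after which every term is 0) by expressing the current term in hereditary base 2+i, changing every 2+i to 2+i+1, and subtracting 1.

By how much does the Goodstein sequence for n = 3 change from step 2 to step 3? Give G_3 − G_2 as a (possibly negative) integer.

[0] 3 ≡ 2 + 1 (base 2). Lift 3: 4. −1: 3.
[1] 3 ≡ 3 (base 3). Lift 4: 4. −1: 3.
[2] 3 ≡ 3 (base 4). Lift 5: 3. −1: 2.

-1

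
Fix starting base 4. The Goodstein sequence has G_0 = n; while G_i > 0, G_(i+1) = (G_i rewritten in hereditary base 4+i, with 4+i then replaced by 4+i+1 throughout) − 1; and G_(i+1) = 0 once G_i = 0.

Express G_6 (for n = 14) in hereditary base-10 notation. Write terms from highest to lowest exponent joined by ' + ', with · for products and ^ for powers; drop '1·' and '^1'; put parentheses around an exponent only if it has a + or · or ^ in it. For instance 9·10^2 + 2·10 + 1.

2·10 + 3

14 —HB4→ 3·4 + 2 —bump→ 3·5 + 2 = 17 —(−1)→ 16
16 —HB5→ 3·5 + 1 —bump→ 3·6 + 1 = 19 —(−1)→ 18
18 —HB6→ 3·6 —bump→ 3·7 = 21 —(−1)→ 20
20 —HB7→ 2·7 + 6 —bump→ 2·8 + 6 = 22 —(−1)→ 21
21 —HB8→ 2·8 + 5 —bump→ 2·9 + 5 = 23 —(−1)→ 22
22 —HB9→ 2·9 + 4 —bump→ 2·10 + 4 = 24 —(−1)→ 23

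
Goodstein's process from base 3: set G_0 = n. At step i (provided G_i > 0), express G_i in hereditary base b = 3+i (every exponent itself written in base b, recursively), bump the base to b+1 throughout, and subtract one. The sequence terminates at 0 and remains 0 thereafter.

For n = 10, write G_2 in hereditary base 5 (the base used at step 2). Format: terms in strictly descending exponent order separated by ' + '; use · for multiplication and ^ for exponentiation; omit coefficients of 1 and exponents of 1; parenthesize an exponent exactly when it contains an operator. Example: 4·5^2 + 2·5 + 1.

i=0: 10 = 3^2 + 1 (b=3); 3→4: 4^2 + 1 = 17; 17−1 = 16
i=1: 16 = 4^2 (b=4); 4→5: 5^2 = 25; 25−1 = 24

4·5 + 4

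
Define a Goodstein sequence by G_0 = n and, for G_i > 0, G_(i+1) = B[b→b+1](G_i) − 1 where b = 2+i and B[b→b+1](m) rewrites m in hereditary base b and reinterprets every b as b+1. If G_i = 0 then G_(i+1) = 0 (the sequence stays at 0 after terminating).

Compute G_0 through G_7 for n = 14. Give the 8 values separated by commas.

14, 110, 1281, 18750, 326591, 5862840, 134404971, 3487116548

i=0: 14 = 2^(2 + 1) + 2^2 + 2 (b=2); 2→3: 3^(3 + 1) + 3^3 + 3 = 111; 111−1 = 110
i=1: 110 = 3^(3 + 1) + 3^3 + 2 (b=3); 3→4: 4^(4 + 1) + 4^4 + 2 = 1282; 1282−1 = 1281
i=2: 1281 = 4^(4 + 1) + 4^4 + 1 (b=4); 4→5: 5^(5 + 1) + 5^5 + 1 = 18751; 18751−1 = 18750
i=3: 18750 = 5^(5 + 1) + 5^5 (b=5); 5→6: 6^(6 + 1) + 6^6 = 326592; 326592−1 = 326591
i=4: 326591 = 6^(6 + 1) + 5·6^5 + 5·6^4 + 5·6^3 + 5·6^2 + 5·6 + 5 (b=6); 6→7: 7^(7 + 1) + 5·7^5 + 5·7^4 + 5·7^3 + 5·7^2 + 5·7 + 5 = 5862841; 5862841−1 = 5862840
i=5: 5862840 = 7^(7 + 1) + 5·7^5 + 5·7^4 + 5·7^3 + 5·7^2 + 5·7 + 4 (b=7); 7→8: 8^(8 + 1) + 5·8^5 + 5·8^4 + 5·8^3 + 5·8^2 + 5·8 + 4 = 134404972; 134404972−1 = 134404971
i=6: 134404971 = 8^(8 + 1) + 5·8^5 + 5·8^4 + 5·8^3 + 5·8^2 + 5·8 + 3 (b=8); 8→9: 9^(9 + 1) + 5·9^5 + 5·9^4 + 5·9^3 + 5·9^2 + 5·9 + 3 = 3487116549; 3487116549−1 = 3487116548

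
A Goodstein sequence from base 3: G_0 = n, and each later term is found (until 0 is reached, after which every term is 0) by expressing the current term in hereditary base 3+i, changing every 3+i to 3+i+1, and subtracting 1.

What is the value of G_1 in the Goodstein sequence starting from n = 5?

[0] 5 ≡ 3 + 2 (base 3). Lift 4: 6. −1: 5.
[1] 5 ≡ 4 + 1 (base 4). Lift 5: 6. −1: 5.

5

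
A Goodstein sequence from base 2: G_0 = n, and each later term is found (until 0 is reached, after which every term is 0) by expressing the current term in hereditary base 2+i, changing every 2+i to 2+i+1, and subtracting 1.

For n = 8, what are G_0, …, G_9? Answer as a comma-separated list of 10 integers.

8, 80, 553, 6310, 93395, 1647195, 33554571, 774841151, 20000000211, 570623341475

(0) 8|_2 = 2^(2 + 1) ↦ 3^(3 + 1)|_3 = 81 ⇒ 80
(1) 80|_3 = 2·3^3 + 2·3^2 + 2·3 + 2 ↦ 2·4^4 + 2·4^2 + 2·4 + 2|_4 = 554 ⇒ 553
(2) 553|_4 = 2·4^4 + 2·4^2 + 2·4 + 1 ↦ 2·5^5 + 2·5^2 + 2·5 + 1|_5 = 6311 ⇒ 6310
(3) 6310|_5 = 2·5^5 + 2·5^2 + 2·5 ↦ 2·6^6 + 2·6^2 + 2·6|_6 = 93396 ⇒ 93395
(4) 93395|_6 = 2·6^6 + 2·6^2 + 6 + 5 ↦ 2·7^7 + 2·7^2 + 7 + 5|_7 = 1647196 ⇒ 1647195
(5) 1647195|_7 = 2·7^7 + 2·7^2 + 7 + 4 ↦ 2·8^8 + 2·8^2 + 8 + 4|_8 = 33554572 ⇒ 33554571
(6) 33554571|_8 = 2·8^8 + 2·8^2 + 8 + 3 ↦ 2·9^9 + 2·9^2 + 9 + 3|_9 = 774841152 ⇒ 774841151
(7) 774841151|_9 = 2·9^9 + 2·9^2 + 9 + 2 ↦ 2·10^10 + 2·10^2 + 10 + 2|_10 = 20000000212 ⇒ 20000000211
(8) 20000000211|_10 = 2·10^10 + 2·10^2 + 10 + 1 ↦ 2·11^11 + 2·11^2 + 11 + 1|_11 = 570623341476 ⇒ 570623341475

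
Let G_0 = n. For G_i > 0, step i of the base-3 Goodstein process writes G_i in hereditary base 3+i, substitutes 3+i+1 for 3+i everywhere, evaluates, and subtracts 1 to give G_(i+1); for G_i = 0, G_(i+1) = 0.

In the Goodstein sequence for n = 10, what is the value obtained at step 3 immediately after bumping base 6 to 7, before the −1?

31

G_0 = 10. HB_3(10) = 3^2 + 1. Bump = 17. G_1 = 16.
G_1 = 16. HB_4(16) = 4^2. Bump = 25. G_2 = 24.
G_2 = 24. HB_5(24) = 4·5 + 4. Bump = 28. G_3 = 27.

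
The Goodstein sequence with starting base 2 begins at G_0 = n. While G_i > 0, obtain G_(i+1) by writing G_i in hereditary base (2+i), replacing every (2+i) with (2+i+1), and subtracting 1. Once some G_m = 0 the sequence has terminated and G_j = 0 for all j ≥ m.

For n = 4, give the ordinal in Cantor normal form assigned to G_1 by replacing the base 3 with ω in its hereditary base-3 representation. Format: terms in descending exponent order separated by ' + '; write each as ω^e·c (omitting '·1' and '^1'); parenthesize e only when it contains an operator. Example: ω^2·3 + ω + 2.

G_0=4  [base 2] 2^2  →[2↦3]→  3^3 = 27  −1 ⇒ G_1=26
G_1=26  [base 3] 2·3^2 + 2·3 + 2  →[3↦4]→  2·4^2 + 2·4 + 2 = 42  −1 ⇒ G_2=41

ω^2·2 + ω·2 + 2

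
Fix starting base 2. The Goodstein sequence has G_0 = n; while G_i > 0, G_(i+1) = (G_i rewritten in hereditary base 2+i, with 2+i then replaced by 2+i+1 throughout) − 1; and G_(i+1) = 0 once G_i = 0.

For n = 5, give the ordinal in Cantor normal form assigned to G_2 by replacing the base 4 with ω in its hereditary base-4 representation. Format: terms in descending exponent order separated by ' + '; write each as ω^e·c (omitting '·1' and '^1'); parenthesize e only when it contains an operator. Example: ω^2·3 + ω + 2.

step 0: 5 = 2^2 + 1; sub 3 for 2: 3^3 + 1; = 28; G_1 = 28−1 = 27
step 1: 27 = 3^3; sub 4 for 3: 4^4; = 256; G_2 = 256−1 = 255
step 2: 255 = 3·4^3 + 3·4^2 + 3·4 + 3; sub 5 for 4: 3·5^3 + 3·5^2 + 3·5 + 3; = 468; G_3 = 468−1 = 467

ω^3·3 + ω^2·3 + ω·3 + 3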